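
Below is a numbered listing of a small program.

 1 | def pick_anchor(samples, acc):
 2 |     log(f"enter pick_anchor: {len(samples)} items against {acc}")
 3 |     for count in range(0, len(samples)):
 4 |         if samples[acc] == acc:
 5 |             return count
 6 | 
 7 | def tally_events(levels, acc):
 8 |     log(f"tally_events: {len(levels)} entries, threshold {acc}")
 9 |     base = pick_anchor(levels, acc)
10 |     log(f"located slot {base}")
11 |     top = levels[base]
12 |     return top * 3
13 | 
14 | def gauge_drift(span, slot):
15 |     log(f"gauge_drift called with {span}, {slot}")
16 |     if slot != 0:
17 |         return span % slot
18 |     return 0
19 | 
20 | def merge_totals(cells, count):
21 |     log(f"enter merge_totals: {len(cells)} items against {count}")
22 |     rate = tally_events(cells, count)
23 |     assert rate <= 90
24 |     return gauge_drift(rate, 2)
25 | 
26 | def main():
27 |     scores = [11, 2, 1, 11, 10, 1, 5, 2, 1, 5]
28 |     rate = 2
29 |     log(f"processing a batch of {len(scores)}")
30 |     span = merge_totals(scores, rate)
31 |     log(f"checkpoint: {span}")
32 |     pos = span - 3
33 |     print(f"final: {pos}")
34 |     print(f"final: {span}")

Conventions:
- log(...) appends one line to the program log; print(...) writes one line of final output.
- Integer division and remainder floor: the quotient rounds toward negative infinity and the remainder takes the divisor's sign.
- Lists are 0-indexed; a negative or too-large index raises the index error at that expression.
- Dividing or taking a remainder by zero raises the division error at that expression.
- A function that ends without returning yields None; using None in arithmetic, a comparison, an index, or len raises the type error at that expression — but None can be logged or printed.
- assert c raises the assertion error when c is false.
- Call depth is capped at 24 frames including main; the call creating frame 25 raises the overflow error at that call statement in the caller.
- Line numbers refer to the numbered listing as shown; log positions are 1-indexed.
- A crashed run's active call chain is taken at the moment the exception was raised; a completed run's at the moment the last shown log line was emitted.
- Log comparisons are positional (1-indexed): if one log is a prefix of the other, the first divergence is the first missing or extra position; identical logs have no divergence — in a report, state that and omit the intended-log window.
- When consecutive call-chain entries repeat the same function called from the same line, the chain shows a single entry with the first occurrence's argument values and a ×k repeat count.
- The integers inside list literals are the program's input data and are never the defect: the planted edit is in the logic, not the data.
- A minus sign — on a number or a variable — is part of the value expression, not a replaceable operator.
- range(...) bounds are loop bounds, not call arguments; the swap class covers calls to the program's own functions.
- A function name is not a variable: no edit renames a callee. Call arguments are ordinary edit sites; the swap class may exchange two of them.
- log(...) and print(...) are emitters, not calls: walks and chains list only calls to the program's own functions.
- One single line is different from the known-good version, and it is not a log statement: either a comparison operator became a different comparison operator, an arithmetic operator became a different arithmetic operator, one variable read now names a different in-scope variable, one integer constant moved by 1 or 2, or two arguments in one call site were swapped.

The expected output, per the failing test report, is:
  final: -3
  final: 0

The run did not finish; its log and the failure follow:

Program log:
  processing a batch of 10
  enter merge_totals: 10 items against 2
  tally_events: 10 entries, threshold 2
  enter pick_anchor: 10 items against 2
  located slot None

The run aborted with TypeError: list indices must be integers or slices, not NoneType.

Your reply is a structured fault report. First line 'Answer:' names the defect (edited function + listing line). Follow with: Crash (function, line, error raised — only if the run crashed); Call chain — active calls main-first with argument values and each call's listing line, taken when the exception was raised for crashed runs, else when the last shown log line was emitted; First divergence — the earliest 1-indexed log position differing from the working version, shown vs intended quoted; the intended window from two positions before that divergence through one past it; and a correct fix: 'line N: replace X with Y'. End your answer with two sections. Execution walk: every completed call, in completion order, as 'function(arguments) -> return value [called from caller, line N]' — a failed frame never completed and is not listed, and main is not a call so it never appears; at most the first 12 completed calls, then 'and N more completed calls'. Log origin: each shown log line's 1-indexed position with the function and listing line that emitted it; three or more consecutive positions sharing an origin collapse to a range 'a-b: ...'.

Answer: the defect is in pick_anchor at line 4.
Key observation: At log position 5 the runs split — shown 'located slot None', but the working version logs 'located slot 1'.
Crash: tally_events, line 11, TypeError.
Call chain: main -> merge_totals([11, 2, 1, 11, 10, 1, 5, 2, 1, 5], 2) (called at line 30) -> tally_events([11, 2, 1, 11, 10, 1, 5, 2, 1, 5], 2) (called at line 22).
First divergence: position 5 — the shown line 'located slot None' should read 'located slot 1'.
Intended log window:
  3: tally_events: 10 entries, threshold 2
  4: enter pick_anchor: 10 items against 2
  5: located slot 1
  6: gauge_drift called with 6, 2
Execution walk:
  pick_anchor([11, 2, 1, 11, 10, 1, 5, 2, 1, 5], 2) -> None  [called from tally_events, line 9]
Origin of each log line:
  1 — main, line 29
  2 — merge_totals, line 21
  3 — tally_events, line 8
  4 — pick_anchor, line 2
  5 — tally_events, line 10
A correct fix: line 4: replace `samples[acc]` with `samples[count]`.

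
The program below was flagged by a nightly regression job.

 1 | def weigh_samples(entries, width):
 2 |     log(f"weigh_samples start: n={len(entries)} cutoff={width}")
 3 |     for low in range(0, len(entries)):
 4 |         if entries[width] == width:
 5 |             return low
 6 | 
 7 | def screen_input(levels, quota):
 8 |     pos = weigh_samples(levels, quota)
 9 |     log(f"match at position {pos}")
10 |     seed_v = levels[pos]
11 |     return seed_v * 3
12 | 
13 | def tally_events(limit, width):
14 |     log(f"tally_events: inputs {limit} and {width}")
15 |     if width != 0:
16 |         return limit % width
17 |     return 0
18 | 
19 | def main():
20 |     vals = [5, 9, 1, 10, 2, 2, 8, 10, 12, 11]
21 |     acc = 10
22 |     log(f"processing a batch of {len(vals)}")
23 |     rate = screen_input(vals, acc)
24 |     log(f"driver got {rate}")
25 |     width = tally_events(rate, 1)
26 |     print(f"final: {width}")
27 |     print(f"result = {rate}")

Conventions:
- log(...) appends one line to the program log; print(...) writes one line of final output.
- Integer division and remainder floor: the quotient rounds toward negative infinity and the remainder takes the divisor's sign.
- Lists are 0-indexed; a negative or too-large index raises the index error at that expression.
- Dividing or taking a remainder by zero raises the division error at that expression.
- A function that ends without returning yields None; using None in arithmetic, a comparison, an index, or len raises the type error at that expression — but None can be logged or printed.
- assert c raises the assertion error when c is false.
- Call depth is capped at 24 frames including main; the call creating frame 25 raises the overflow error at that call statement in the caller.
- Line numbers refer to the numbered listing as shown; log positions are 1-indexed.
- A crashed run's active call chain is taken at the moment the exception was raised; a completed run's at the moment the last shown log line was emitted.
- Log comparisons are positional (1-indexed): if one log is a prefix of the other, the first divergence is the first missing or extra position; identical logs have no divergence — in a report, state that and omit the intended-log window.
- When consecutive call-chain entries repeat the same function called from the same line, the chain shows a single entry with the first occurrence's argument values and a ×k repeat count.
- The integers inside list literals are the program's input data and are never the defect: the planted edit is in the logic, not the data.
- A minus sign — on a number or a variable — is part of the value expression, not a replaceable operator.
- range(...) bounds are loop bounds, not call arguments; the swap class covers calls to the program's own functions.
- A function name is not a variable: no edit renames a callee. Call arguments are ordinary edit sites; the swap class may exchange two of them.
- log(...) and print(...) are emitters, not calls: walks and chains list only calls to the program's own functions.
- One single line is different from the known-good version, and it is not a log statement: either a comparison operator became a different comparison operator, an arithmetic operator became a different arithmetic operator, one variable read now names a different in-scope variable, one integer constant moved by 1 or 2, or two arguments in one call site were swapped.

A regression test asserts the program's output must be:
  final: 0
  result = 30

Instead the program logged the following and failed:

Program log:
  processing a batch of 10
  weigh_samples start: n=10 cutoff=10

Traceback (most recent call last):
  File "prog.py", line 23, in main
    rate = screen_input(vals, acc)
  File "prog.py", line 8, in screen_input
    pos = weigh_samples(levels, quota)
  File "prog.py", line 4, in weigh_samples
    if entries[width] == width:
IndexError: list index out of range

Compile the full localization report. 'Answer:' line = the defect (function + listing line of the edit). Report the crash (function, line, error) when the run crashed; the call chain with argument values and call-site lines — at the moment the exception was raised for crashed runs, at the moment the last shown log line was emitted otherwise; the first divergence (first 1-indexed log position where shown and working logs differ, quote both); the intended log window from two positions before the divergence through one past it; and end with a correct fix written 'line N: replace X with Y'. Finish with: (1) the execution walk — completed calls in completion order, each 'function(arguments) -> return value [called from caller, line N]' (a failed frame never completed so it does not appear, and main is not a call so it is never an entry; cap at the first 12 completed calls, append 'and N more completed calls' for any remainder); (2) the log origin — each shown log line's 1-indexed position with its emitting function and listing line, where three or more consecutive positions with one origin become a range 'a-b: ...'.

Answer: the defect is in weigh_samples at line 4.
Core observation: After 2 matching log lines the faulty run goes silent, while the working version continues with 'match at position 3'.
Crash: weigh_samples, line 4, IndexError.
Call chain: main -> screen_input([5, 9, 1, 10, 2, 2, 8, 10, 12, 11], 10) (called at line 23) -> weigh_samples([5, 9, 1, 10, 2, 2, 8, 10, 12, 11], 10) (called at line 8).
First divergence: position 3; the shown log stops at 2 lines while the working version next logs 'match at position 3'.
Intended log window:
  1: processing a batch of 10
  2: weigh_samples start: n=10 cutoff=10
  3: match at position 3
  4: driver got 30
Execution walk:
  (no call completed)
Log origins:
  1: logged in main at line 22
  2: logged in weigh_samples at line 2
A correct fix: line 4: replace `entries[width]` with `entries[low]`.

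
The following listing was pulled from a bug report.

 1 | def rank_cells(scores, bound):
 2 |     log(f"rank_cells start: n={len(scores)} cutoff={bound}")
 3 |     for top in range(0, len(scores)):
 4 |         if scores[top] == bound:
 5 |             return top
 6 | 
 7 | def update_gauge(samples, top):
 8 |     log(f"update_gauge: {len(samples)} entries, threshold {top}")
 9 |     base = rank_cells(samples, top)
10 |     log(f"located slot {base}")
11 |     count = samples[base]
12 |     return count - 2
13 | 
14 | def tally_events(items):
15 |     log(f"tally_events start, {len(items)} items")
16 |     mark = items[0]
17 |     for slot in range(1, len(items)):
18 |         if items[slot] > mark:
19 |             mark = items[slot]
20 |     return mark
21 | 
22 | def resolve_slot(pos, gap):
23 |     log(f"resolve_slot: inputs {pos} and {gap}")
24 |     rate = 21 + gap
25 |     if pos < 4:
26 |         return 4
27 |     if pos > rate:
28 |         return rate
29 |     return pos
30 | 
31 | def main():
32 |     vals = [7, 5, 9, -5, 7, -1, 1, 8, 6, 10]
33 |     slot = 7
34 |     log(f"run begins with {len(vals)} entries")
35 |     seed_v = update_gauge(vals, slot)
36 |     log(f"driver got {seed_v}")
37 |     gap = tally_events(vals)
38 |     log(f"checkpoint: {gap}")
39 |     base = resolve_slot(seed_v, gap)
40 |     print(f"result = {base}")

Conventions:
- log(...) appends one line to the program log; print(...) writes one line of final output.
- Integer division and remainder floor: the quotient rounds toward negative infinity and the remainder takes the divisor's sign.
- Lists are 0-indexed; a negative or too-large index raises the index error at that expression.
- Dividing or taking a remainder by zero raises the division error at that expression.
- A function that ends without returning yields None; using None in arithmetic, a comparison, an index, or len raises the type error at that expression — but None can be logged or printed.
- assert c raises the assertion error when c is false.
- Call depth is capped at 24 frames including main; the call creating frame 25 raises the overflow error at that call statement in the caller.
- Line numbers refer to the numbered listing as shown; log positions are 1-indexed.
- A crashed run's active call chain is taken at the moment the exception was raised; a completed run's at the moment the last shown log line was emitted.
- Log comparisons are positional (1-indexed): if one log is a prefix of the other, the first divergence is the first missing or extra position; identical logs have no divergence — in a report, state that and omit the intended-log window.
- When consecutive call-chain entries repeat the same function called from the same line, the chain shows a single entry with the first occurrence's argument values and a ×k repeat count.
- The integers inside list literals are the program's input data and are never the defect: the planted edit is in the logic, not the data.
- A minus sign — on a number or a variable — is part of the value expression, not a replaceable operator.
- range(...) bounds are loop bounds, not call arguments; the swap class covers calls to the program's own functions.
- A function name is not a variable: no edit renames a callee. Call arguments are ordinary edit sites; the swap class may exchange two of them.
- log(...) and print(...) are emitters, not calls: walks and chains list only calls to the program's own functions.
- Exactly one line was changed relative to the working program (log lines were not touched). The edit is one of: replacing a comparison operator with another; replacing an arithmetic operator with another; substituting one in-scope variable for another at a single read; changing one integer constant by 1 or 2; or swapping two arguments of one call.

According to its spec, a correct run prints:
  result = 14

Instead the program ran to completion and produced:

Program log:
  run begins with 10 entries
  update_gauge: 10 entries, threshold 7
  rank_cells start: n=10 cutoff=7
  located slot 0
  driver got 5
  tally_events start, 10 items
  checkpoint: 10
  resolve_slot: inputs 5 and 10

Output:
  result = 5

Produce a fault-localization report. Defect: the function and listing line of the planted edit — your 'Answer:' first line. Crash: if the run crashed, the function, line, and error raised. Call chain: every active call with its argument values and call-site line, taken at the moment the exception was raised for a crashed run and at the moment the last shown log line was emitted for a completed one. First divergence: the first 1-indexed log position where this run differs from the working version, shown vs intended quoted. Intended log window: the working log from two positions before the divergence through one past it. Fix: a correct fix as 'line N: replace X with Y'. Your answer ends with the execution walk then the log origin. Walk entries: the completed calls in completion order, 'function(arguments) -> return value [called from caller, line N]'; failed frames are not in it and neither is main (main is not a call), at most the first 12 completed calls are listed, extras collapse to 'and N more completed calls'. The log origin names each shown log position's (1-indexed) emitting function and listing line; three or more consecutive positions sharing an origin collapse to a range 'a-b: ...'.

Answer: the defect is in update_gauge at line 12.
Key fact: At log position 5 the runs split — shown 'driver got 5', but the working version logs 'driver got 14'.
Call chain: main -> resolve_slot(5, 10) (called at line 39).
First divergence: position 5; shown 'driver got 5' vs intended 'driver got 14'.
Intended log window:
  3: rank_cells start: n=10 cutoff=7
  4: located slot 0
  5: driver got 14
  6: tally_events start, 10 items
Execution walk:
  rank_cells([7, 5, 9, -5, 7, -1, 1, 8, 6, 10], 7) -> 0  [called from update_gauge, line 9]
  update_gauge([7, 5, 9, -5, 7, -1, 1, 8, 6, 10], 7) -> 5  [called from main, line 35]
  tally_events([7, 5, 9, -5, 7, -1, 1, 8, 6, 10]) -> 10  [called from main, line 37]
  resolve_slot(5, 10) -> 5  [called from main, line 39]
Log origin:
  1 — main, line 34
  2 — update_gauge, line 8
  3 — rank_cells, line 2
  4 — update_gauge, line 10
  5 — main, line 36
  6 — tally_events, line 15
  7 — main, line 38
  8 — resolve_slot, line 23
A correct fix: line 12: replace `-` with `*`.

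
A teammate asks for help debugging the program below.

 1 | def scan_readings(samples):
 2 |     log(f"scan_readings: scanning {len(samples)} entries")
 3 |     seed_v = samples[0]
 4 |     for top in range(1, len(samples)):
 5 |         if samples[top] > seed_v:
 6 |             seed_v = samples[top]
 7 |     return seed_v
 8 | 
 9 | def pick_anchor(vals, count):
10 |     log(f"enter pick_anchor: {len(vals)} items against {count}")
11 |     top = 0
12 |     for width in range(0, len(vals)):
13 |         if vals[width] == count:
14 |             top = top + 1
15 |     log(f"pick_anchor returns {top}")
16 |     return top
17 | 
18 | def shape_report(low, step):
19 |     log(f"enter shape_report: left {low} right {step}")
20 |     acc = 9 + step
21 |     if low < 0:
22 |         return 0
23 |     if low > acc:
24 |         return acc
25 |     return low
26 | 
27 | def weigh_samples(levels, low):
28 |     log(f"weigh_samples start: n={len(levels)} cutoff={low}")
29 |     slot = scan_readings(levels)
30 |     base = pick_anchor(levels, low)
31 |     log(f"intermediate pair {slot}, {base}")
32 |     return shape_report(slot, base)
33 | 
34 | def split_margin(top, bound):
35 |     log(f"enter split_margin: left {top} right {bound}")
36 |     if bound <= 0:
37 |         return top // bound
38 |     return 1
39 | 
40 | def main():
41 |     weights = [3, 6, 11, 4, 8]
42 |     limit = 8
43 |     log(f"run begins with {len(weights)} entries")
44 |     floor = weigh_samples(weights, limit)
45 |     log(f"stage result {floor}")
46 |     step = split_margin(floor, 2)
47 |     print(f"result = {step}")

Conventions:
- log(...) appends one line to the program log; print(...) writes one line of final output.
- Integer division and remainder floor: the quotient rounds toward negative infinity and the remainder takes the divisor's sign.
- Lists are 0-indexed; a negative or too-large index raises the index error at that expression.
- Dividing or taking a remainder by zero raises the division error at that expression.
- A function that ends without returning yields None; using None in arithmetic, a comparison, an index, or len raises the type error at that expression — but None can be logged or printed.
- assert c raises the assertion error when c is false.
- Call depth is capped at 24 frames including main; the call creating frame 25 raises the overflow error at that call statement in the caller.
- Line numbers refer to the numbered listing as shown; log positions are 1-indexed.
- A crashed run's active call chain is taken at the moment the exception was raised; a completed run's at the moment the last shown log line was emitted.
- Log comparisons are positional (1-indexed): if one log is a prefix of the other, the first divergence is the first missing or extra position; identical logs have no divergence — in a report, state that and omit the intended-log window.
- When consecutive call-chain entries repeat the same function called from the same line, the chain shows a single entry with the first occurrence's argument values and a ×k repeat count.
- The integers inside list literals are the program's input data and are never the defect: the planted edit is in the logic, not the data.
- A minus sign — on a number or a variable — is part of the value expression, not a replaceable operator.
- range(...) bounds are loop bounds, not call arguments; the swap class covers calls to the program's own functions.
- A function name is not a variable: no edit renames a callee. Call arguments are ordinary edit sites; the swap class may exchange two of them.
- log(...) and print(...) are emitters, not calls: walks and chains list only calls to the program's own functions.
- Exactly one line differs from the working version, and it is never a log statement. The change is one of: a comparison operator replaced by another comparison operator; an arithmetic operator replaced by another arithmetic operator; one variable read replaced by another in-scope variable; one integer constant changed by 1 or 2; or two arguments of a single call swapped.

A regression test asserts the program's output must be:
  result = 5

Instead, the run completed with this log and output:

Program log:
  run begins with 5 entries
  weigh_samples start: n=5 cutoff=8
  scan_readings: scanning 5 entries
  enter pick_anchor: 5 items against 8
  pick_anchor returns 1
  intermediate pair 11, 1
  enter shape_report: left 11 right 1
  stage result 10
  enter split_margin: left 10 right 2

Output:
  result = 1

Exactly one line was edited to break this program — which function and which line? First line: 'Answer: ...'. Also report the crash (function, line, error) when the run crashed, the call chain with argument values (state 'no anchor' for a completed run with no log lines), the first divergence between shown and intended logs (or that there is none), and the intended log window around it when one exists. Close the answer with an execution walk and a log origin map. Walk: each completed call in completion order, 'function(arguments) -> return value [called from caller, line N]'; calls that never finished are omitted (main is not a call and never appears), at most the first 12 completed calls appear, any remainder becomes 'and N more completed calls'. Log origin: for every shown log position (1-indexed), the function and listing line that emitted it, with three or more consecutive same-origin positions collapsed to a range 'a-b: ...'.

Answer: the defect is in split_margin at line 36.
Key fact: Nothing in the log betrays the bug — only the output does.
Call chain: main -> split_margin(10, 2) (called at line 46).
First divergence: none — the logs agree in full.
Execution walk:
  scan_readings([3, 6, 11, 4, 8]) -> 11  [called from weigh_samples, line 29]
  pick_anchor([3, 6, 11, 4, 8], 8) -> 1  [called from weigh_samples, line 30]
  shape_report(11, 1) -> 10  [called from weigh_samples, line 32]
  weigh_samples([3, 6, 11, 4, 8], 8) -> 10  [called from main, line 44]
  split_margin(10, 2) -> 1  [called from main, line 46]
Log origins:
  1: emitted by main (line 43)
  2: emitted by weigh_samples (line 28)
  3: emitted by scan_readings (line 2)
  4: emitted by pick_anchor (line 10)
  5: emitted by pick_anchor (line 15)
  6: emitted by weigh_samples (line 31)
  7: emitted by shape_report (line 19)
  8: emitted by main (line 45)
  9: emitted by split_margin (line 35)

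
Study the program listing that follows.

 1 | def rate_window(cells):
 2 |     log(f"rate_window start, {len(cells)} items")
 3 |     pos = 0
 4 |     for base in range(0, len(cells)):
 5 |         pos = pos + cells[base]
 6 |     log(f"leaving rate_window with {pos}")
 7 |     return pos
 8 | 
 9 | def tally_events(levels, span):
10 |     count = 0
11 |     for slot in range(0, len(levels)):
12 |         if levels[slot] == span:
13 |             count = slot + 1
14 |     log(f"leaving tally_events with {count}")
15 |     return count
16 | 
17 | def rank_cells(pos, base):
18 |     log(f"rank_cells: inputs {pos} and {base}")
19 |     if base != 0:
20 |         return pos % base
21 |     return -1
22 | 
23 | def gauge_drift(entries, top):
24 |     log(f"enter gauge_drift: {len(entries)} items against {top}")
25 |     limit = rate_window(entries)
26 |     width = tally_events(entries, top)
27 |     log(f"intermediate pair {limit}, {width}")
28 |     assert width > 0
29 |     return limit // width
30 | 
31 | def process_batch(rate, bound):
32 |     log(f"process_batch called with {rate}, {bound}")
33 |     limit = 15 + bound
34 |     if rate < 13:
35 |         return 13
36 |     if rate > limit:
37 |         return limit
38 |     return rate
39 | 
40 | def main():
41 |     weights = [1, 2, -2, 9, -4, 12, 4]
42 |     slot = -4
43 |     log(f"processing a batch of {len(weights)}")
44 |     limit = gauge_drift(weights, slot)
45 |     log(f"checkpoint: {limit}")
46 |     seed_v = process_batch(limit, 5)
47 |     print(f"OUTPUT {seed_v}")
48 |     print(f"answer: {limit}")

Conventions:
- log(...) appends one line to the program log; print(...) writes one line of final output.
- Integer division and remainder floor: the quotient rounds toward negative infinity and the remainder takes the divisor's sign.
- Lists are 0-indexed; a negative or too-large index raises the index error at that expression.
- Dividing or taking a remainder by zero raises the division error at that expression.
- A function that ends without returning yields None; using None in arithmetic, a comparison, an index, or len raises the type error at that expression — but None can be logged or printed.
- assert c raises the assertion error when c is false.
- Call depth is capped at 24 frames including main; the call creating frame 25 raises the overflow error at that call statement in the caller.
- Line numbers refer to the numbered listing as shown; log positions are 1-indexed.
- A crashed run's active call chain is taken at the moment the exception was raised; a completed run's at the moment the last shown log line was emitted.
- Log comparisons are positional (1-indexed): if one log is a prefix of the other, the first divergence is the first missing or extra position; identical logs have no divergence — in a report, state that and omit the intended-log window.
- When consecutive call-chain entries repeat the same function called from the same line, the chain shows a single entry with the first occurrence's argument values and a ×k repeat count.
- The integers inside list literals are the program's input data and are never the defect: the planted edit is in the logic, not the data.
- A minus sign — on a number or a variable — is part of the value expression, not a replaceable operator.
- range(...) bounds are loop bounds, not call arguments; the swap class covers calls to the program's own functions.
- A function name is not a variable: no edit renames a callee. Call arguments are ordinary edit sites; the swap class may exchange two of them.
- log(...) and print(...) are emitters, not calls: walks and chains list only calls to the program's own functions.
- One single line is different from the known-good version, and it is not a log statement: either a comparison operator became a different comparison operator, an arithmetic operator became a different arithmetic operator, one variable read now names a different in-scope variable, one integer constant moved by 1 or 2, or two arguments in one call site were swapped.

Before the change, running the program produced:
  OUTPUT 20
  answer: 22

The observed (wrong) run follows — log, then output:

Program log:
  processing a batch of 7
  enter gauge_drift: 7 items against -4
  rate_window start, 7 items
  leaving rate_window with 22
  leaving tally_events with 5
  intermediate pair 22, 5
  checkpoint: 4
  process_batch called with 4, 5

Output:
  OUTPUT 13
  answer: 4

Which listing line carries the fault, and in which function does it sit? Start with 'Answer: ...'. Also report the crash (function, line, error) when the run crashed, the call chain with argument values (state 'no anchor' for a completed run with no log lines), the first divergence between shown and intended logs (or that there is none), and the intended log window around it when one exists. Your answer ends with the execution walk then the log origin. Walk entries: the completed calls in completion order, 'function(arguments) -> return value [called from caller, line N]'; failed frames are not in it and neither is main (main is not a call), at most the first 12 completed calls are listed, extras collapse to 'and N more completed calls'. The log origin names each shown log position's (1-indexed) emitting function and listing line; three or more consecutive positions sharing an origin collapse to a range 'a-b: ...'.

Answer: the defect is in tally_events at line 13.
The tell: Everything matches until log position 5, which reads 'leaving tally_events with 5' in place of 'leaving tally_events with 1'.
Call chain: main -> process_batch(4, 5) (called at line 46).
First divergence: position 5; shown 'leaving tally_events with 5' vs intended 'leaving tally_events with 1'.
Intended log window:
  3: rate_window start, 7 items
  4: leaving rate_window with 22
  5: leaving tally_events with 1
  6: intermediate pair 22, 1
Execution walk:
  rate_window([1, 2, -2, 9, -4, 12, 4]) -> 22  [called from gauge_drift, line 25]
  tally_events([1, 2, -2, 9, -4, 12, 4], -4) -> 5  [called from gauge_drift, line 26]
  gauge_drift([1, 2, -2, 9, -4, 12, 4], -4) -> 4  [called from main, line 44]
  process_batch(4, 5) -> 13  [called from main, line 46]
Log origin:
  1: logged in main at line 43
  2: logged in gauge_drift at line 24
  3: logged in rate_window at line 2
  4: logged in rate_window at line 6
  5: logged in tally_events at line 14
  6: logged in gauge_drift at line 27
  7: logged in main at line 45
  8: logged in process_batch at line 32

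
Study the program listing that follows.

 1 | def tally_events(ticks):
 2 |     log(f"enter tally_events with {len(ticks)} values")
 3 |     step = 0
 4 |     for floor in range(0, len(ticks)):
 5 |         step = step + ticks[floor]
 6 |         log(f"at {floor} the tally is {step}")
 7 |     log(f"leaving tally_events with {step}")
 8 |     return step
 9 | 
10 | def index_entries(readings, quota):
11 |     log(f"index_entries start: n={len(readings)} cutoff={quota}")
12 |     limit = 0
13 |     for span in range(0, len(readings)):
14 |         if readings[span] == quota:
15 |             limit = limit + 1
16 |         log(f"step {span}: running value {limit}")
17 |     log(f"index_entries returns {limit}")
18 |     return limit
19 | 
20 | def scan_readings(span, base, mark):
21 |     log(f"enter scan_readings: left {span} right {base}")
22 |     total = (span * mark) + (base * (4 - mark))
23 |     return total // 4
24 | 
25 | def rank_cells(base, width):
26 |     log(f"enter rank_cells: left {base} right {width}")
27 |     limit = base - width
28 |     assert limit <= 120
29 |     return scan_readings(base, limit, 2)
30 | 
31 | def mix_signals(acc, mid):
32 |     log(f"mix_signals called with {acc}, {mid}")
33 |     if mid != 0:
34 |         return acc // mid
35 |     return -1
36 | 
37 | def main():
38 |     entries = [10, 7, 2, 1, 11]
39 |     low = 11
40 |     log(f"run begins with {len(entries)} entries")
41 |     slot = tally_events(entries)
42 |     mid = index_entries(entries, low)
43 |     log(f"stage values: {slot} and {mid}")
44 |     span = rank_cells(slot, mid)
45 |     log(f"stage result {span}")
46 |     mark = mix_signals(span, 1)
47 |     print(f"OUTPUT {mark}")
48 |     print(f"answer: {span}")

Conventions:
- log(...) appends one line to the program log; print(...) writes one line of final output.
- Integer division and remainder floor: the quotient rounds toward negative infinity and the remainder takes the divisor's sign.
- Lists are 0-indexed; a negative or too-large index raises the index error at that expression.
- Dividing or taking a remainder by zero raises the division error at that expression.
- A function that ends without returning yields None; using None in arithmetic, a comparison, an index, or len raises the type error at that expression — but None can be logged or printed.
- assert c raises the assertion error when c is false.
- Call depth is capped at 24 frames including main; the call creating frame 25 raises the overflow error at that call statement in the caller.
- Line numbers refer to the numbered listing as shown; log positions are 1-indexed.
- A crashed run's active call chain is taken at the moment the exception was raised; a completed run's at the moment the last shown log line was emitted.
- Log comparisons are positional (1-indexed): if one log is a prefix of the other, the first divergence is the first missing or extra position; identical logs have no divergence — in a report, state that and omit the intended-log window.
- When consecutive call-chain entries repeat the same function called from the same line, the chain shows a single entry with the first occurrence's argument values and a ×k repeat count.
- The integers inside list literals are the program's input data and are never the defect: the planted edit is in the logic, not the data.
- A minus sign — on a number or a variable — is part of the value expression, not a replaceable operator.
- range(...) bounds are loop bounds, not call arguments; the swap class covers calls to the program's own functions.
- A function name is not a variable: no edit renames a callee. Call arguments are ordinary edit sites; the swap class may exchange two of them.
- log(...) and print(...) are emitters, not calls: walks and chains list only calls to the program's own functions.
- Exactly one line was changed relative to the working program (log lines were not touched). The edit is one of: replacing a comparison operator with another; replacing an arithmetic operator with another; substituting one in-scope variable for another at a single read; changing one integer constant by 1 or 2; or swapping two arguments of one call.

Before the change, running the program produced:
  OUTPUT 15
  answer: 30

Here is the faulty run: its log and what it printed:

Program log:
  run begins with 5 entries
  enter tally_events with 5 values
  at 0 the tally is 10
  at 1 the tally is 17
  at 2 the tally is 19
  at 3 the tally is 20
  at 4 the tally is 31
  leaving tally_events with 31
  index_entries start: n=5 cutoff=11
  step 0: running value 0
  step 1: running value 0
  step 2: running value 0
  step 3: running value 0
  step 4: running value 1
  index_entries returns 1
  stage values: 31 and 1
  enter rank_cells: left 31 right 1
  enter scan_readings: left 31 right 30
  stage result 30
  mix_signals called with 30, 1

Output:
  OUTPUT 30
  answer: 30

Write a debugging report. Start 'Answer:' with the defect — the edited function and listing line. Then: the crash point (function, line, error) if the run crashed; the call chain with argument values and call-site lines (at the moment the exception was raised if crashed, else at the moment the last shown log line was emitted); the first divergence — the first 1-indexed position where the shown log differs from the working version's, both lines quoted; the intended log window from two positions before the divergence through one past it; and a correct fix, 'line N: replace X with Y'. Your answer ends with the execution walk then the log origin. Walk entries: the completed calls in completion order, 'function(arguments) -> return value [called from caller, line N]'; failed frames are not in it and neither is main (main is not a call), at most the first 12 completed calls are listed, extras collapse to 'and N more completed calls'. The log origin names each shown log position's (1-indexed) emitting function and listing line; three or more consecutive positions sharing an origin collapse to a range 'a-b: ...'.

Answer: the defect is in main at line 46.
Key fact: The log first diverges at position 20: the faulty run prints 'mix_signals called with 30, 1' where the working version prints 'mix_signals called with 30, 2'.
Call chain: main -> mix_signals(30, 1) (called at line 46).
First divergence: at position 20 the run shows 'mix_signals called with 30, 1' where the working version logs 'mix_signals called with 30, 2'.
Intended log window:
  18: enter scan_readings: left 31 right 30
  19: stage result 30
  20: mix_signals called with 30, 2
Execution walk:
  tally_events([10, 7, 2, 1, 11]) -> 31  [called from main, line 41]
  index_entries([10, 7, 2, 1, 11], 11) -> 1  [called from main, line 42]
  scan_readings(31, 30, 2) -> 30  [called from rank_cells, line 29]
  rank_cells(31, 1) -> 30  [called from main, line 44]
  mix_signals(30, 1) -> 30  [called from main, line 46]
Origin of each log line:
  1: emitted by main (line 40)
  2: emitted by tally_events (line 2)
  3-7: emitted by tally_events (line 6)
  8: emitted by tally_events (line 7)
  9: emitted by index_entries (line 11)
  10-14: emitted by index_entries (line 16)
  15: emitted by index_entries (line 17)
  16: emitted by main (line 43)
  17: emitted by rank_cells (line 26)
  18: emitted by scan_readings (line 21)
  19: emitted by main (line 45)
  20: emitted by mix_signals (line 32)
A correct fix: line 46: replace `1` with `2`.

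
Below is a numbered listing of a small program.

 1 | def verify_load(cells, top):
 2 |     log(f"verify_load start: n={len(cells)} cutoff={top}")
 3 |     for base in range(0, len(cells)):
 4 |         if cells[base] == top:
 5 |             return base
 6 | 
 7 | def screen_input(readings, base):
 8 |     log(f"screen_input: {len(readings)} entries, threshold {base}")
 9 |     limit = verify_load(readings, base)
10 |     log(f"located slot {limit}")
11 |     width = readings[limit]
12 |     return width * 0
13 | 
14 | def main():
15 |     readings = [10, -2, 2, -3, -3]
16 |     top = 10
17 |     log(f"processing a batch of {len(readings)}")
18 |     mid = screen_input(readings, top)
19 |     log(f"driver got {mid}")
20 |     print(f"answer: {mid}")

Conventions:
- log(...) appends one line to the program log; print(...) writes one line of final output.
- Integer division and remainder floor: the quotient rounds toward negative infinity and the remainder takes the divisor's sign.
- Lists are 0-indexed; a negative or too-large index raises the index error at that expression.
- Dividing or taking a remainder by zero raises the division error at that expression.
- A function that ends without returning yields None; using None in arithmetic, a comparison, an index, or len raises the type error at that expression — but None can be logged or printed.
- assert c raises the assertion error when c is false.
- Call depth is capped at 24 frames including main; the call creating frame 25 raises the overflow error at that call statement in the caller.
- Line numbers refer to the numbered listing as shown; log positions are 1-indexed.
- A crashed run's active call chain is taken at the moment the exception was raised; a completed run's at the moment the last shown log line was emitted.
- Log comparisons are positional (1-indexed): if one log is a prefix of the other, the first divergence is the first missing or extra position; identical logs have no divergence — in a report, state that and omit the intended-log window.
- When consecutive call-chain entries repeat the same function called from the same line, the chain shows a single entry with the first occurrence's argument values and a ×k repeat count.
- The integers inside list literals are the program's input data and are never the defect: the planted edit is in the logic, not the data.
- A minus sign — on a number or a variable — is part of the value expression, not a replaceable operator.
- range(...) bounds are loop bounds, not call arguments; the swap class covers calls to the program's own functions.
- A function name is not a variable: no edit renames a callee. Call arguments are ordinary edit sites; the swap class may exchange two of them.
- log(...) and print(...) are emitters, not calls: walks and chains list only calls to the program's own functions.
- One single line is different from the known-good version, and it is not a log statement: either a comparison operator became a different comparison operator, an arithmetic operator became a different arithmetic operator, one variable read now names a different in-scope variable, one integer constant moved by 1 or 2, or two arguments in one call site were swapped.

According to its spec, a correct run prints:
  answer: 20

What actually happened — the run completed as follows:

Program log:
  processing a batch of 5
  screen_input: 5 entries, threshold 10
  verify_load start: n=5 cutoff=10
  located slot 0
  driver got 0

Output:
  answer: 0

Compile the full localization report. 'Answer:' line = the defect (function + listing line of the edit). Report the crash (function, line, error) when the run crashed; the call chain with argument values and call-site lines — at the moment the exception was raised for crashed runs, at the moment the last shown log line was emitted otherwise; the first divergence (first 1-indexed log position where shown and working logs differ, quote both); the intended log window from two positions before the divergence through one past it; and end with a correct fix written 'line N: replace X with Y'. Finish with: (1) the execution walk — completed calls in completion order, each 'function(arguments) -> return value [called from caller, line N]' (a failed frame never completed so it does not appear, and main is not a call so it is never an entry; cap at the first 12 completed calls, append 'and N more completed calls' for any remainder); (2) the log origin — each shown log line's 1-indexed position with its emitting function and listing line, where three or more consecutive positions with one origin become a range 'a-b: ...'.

Answer: the defect is in screen_input at line 12.
Key observation: The earliest visible damage is log position 5 — 'driver got 0' rather than the intended 'driver got 20'.
Call chain: main.
First divergence: position 5; shown 'driver got 0' vs intended 'driver got 20'.
Intended log window:
  3: verify_load start: n=5 cutoff=10
  4: located slot 0
  5: driver got 20
Execution walk:
  verify_load([10, -2, 2, -3, -3], 10) -> 0  [called from screen_input, line 9]
  screen_input([10, -2, 2, -3, -3], 10) -> 0  [called from main, line 18]
Log origins:
  1: logged in main at line 17
  2: logged in screen_input at line 8
  3: logged in verify_load at line 2
  4: logged in screen_input at line 10
  5: logged in main at line 19
A correct fix: line 12: replace `0` with `2`.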